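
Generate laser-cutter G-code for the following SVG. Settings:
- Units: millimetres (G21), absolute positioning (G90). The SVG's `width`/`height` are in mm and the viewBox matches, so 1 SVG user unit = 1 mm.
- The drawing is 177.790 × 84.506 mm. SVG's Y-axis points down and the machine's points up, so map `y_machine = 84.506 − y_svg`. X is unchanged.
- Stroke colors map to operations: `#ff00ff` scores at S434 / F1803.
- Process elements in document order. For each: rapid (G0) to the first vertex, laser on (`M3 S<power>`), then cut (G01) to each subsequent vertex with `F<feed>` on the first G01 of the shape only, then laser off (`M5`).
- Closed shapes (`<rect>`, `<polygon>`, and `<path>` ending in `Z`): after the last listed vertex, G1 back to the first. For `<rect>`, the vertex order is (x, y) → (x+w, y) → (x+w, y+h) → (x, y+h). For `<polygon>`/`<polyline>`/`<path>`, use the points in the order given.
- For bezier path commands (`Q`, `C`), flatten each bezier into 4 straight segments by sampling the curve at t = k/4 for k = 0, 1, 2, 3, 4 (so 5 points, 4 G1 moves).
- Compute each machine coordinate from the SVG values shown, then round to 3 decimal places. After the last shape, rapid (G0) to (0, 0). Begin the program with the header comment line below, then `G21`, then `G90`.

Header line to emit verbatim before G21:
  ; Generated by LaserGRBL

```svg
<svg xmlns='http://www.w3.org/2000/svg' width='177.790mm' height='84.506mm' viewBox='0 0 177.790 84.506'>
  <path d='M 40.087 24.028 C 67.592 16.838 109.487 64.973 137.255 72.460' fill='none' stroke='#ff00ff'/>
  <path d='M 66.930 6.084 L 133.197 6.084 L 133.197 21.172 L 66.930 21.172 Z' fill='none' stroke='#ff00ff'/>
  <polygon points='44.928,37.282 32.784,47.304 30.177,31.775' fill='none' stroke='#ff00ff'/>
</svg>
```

; Generated by LaserGRBL
G21
G90
G0 X40.087 Y60.478
M3 S434
G01 X62.968 Y56.997 F1803
G01 X88.572 Y41.766
G01 X114.226 Y23.783
G01 X137.255 Y12.046
M5
G0 X66.930 Y78.422
M3 S434
G01 X133.197 Y78.422 F1803
G01 X133.197 Y63.334
G01 X66.930 Y63.334
G01 X66.930 Y78.422
M5
G0 X44.928 Y47.224
M3 S434
G01 X32.784 Y37.202 F1803
G01 X30.177 Y52.731
G01 X44.928 Y47.224
M5
G0 X0.000 Y0.000

Since the viewBox matches the mm dimensions, user units are millimetres directly. The only transform is the Y-flip y_m = 84.506 − y_svg.

Shape 1 is a cubic bezier drawn with `<path>`. Its stroke #ff00ff means score at S434, F1803. After flipping Y the toolpath is (40.087,60.478) → (62.968,56.997) → (88.572,41.766) → (114.226,23.783) → (137.255,12.046).

Shape 2 is a rectangle drawn with `<path>`. Its stroke #ff00ff means score at S434, F1803. After flipping Y the toolpath is (66.930,78.422) → (133.197,78.422) → (133.197,63.334) → (66.930,63.334) → (66.930,78.422), returning to the start.

Shape 3 is a regular polygon drawn with `<polygon>`. Its stroke #ff00ff means score at S434, F1803. After flipping Y the toolpath is (44.928,47.224) → (32.784,37.202) → (30.177,52.731) → (44.928,47.224), returning to the start.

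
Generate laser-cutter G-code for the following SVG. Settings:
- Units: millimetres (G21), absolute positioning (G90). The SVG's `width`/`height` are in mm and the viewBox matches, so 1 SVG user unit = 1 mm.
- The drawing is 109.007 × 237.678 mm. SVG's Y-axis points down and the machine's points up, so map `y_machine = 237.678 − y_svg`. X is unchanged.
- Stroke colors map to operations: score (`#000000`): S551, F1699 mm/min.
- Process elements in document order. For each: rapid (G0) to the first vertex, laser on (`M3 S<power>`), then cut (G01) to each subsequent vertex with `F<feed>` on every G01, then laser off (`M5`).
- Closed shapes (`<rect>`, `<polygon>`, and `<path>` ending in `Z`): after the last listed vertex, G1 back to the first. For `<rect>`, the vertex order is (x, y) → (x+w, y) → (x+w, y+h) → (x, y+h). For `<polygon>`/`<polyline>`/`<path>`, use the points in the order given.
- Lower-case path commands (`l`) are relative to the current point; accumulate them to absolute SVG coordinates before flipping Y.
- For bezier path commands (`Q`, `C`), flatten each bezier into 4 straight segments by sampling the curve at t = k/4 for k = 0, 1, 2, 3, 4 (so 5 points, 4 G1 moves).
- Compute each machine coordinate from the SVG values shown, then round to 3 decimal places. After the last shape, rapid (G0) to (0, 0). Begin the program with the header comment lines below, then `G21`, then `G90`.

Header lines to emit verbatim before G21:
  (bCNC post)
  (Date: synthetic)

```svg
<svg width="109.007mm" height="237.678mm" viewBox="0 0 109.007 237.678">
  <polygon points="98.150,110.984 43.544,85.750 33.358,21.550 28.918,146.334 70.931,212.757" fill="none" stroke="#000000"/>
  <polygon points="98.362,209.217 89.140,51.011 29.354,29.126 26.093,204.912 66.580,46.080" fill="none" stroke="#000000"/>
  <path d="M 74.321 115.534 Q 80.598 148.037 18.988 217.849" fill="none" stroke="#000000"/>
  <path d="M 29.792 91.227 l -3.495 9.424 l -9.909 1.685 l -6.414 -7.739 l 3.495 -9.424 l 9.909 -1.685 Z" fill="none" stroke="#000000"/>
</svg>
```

Since the viewBox matches the mm dimensions, user units are millimetres directly. The only transform is the Y-flip y_m = 237.678 − y_svg.

Shape 1 is a closed polygon drawn with `<polygon>`. Its stroke #000000 means score at S551, F1699. After flipping Y the toolpath is (98.150,126.694) → (43.544,151.928) → (33.358,216.128) → (28.918,91.344) → (70.931,24.921) → (98.150,126.694), returning to the start.

Shape 2 is a closed polygon drawn with `<polygon>`. Its stroke #000000 means score at S551, F1699. After flipping Y the toolpath is (98.362,28.461) → (89.140,186.667) → (29.354,208.552) → (26.093,32.766) → (66.580,191.598) → (98.362,28.461), returning to the start.

Shape 3 is a quadratic bezier drawn with `<path>`. Its stroke #000000 means score at S551, F1699. After flipping Y the toolpath is (74.321,122.144) → (73.217,103.561) → (63.626,80.314) → (45.550,52.403) → (18.988,19.829).

Shape 4 is a regular polygon drawn with `<path>`. Its stroke #000000 means score at S551, F1699. After flipping Y the toolpath is (29.792,146.451) → (26.297,137.027) → (16.388,135.342) → (9.974,143.081) → (13.469,152.505) → (23.378,154.190) → (29.792,146.451), returning to the start.

(bCNC post)
(Date: synthetic)
G21
G90
G0 X98.150 Y126.694
M3 S551
G01 X43.544 Y151.928 F1699
G01 X33.358 Y216.128 F1699
G01 X28.918 Y91.344 F1699
G01 X70.931 Y24.921 F1699
G01 X98.150 Y126.694 F1699
M5
G0 X98.362 Y28.461
M3 S551
G01 X89.140 Y186.667 F1699
G01 X29.354 Y208.552 F1699
G01 X26.093 Y32.766 F1699
G01 X66.580 Y191.598 F1699
G01 X98.362 Y28.461 F1699
M5
G0 X74.321 Y122.144
M3 S551
G01 X73.217 Y103.561 F1699
G01 X63.626 Y80.314 F1699
G01 X45.550 Y52.403 F1699
G01 X18.988 Y19.829 F1699
M5
G0 X29.792 Y146.451
M3 S551
G01 X26.297 Y137.027 F1699
G01 X16.388 Y135.342 F1699
G01 X9.974 Y143.081 F1699
G01 X13.469 Y152.505 F1699
G01 X23.378 Y154.190 F1699
G01 X29.792 Y146.451 F1699
M5
G0 X0.000 Y0.000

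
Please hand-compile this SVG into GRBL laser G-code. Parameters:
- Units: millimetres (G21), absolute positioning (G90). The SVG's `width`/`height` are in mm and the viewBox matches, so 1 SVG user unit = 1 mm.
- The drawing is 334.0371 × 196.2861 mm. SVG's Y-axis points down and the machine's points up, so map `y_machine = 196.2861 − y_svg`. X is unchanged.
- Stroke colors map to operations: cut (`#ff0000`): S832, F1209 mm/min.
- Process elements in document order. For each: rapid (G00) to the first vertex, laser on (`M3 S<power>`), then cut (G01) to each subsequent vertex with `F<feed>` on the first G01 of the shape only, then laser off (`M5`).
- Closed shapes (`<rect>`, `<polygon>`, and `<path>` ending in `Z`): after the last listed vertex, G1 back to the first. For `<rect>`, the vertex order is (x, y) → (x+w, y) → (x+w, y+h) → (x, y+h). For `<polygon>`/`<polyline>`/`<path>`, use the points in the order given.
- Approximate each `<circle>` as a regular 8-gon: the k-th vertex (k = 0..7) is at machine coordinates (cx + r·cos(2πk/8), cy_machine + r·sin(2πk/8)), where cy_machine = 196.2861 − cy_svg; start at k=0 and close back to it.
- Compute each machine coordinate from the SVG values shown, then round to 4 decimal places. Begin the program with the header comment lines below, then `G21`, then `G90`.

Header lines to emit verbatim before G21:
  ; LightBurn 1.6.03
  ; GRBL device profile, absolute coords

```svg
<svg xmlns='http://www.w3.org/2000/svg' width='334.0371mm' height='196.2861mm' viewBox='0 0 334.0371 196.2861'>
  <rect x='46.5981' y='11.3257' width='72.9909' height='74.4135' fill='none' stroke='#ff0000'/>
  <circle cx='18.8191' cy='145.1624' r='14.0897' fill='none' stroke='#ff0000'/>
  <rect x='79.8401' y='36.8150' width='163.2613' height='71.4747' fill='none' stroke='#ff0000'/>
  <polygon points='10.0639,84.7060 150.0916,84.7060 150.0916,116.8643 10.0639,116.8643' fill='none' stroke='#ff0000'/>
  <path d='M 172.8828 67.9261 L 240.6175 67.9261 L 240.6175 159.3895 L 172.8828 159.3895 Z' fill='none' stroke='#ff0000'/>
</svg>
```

; LightBurn 1.6.03
; GRBL device profile, absolute coords
G21
G90
G00 X46.5981 Y184.9604
M3 S832
G01 X119.5890 Y184.9604 F1209
G01 X119.5890 Y110.5469
G01 X46.5981 Y110.5469
G01 X46.5981 Y184.9604
M5
G00 X32.9088 Y51.1237
M3 S832
G01 X28.7820 Y61.0866 F1209
G01 X18.8191 Y65.2134
G01 X8.8562 Y61.0866
G01 X4.7294 Y51.1237
G01 X8.8562 Y41.1608
G01 X18.8191 Y37.0340
G01 X28.7820 Y41.1608
G01 X32.9088 Y51.1237
M5
G00 X79.8401 Y159.4711
M3 S832
G01 X243.1014 Y159.4711 F1209
G01 X243.1014 Y87.9964
G01 X79.8401 Y87.9964
G01 X79.8401 Y159.4711
M5
G00 X10.0639 Y111.5801
M3 S832
G01 X150.0916 Y111.5801 F1209
G01 X150.0916 Y79.4218
G01 X10.0639 Y79.4218
G01 X10.0639 Y111.5801
M5
G00 X172.8828 Y128.3600
M3 S832
G01 X240.6175 Y128.3600 F1209
G01 X240.6175 Y36.8966
G01 X172.8828 Y36.8966
G01 X172.8828 Y128.3600
M5

viewBox `0 0 334.0371 196.2861` with mm width/height → 1 unit = 1 mm. Flip: y_m = 196.2861 − y_svg.

**Shape 1** — `<rect>` rectangle, stroke `#ff0000` → cut (S832, F1209). Machine vertices: (46.5981,184.9604) → (119.5890,184.9604) → (119.5890,110.5469) → (46.5981,110.5469) → (46.5981,184.9604). Closed: final G1 returns to the first vertex.

**Shape 2** — `<circle>` circle, stroke `#ff0000` → cut (S832, F1209). Machine vertices: (32.9088,51.1237) → (28.7820,61.0866) → (18.8191,65.2134) → (8.8562,61.0866) → (4.7294,51.1237) → (8.8562,41.1608) → (18.8191,37.0340) → (28.7820,41.1608) → (32.9088,51.1237). Closed: final G1 returns to the first vertex.

**Shape 3** — `<rect>` rectangle, stroke `#ff0000` → cut (S832, F1209). Machine vertices: (79.8401,159.4711) → (243.1014,159.4711) → (243.1014,87.9964) → (79.8401,87.9964) → (79.8401,159.4711). Closed: final G1 returns to the first vertex.

**Shape 4** — `<polygon>` rectangle, stroke `#ff0000` → cut (S832, F1209). Machine vertices: (10.0639,111.5801) → (150.0916,111.5801) → (150.0916,79.4218) → (10.0639,79.4218) → (10.0639,111.5801). Closed: final G1 returns to the first vertex.

**Shape 5** — `<path>` rectangle, stroke `#ff0000` → cut (S832, F1209). Machine vertices: (172.8828,128.3600) → (240.6175,128.3600) → (240.6175,36.8966) → (172.8828,36.8966) → (172.8828,128.3600). Closed: final G1 returns to the first vertex.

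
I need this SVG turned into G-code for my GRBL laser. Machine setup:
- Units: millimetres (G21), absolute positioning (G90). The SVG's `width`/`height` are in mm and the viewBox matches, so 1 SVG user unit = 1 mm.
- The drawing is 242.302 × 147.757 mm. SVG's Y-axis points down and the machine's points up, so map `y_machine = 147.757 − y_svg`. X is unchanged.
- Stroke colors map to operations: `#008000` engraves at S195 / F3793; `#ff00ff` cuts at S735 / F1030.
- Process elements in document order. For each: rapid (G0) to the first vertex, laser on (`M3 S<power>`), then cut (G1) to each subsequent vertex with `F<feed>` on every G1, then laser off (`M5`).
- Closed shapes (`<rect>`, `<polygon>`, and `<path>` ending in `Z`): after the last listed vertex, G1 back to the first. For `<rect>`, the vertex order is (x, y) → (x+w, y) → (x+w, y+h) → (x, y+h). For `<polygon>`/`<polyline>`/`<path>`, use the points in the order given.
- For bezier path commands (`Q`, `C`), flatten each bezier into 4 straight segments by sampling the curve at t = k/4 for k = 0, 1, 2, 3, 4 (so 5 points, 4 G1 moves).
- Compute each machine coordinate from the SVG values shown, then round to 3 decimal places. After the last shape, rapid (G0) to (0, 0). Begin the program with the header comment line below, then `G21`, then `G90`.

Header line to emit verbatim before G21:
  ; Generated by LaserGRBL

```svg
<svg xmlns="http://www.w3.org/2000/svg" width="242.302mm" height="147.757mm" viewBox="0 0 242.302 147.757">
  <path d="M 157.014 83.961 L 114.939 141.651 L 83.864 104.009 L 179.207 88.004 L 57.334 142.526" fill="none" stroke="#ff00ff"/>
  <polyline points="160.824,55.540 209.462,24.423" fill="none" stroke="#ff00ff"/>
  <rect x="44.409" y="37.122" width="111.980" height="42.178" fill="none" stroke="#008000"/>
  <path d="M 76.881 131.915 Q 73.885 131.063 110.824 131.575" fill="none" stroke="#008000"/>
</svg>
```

1 u = 1 mm; y_m = 147.757 − y.

[1] `<path>` open polyline, #ff00ff→cut S735 F1030: (157.014,63.796) → (114.939,6.106) → (83.864,43.748) → (179.207,59.753) → (57.334,5.231)

[2] `<polyline>` line segment, #ff00ff→cut S735 F1030: (160.824,92.217) → (209.462,123.334)

[3] `<rect>` rectangle, #008000→engrave S195 F3793: (44.409,110.635) → (156.389,110.635) → (156.389,68.457) → (44.409,68.457) → (44.409,110.635) (closed)

[4] `<path>` quadratic bezier, #008000→engrave S195 F3793: (76.881,15.842) → (77.879,16.183) → (83.869,16.353) → (94.850,16.353) → (110.824,16.182)

; Generated by LaserGRBL
G21
G90
G0 X157.014 Y63.796
M3 S735
G1 X114.939 Y6.106 F1030
G1 X83.864 Y43.748 F1030
G1 X179.207 Y59.753 F1030
G1 X57.334 Y5.231 F1030
M5
G0 X160.824 Y92.217
M3 S735
G1 X209.462 Y123.334 F1030
M5
G0 X44.409 Y110.635
M3 S195
G1 X156.389 Y110.635 F3793
G1 X156.389 Y68.457 F3793
G1 X44.409 Y68.457 F3793
G1 X44.409 Y110.635 F3793
M5
G0 X76.881 Y15.842
M3 S195
G1 X77.879 Y16.183 F3793
G1 X83.869 Y16.353 F3793
G1 X94.850 Y16.353 F3793
G1 X110.824 Y16.182 F3793
M5
G0 X0.000 Y0.000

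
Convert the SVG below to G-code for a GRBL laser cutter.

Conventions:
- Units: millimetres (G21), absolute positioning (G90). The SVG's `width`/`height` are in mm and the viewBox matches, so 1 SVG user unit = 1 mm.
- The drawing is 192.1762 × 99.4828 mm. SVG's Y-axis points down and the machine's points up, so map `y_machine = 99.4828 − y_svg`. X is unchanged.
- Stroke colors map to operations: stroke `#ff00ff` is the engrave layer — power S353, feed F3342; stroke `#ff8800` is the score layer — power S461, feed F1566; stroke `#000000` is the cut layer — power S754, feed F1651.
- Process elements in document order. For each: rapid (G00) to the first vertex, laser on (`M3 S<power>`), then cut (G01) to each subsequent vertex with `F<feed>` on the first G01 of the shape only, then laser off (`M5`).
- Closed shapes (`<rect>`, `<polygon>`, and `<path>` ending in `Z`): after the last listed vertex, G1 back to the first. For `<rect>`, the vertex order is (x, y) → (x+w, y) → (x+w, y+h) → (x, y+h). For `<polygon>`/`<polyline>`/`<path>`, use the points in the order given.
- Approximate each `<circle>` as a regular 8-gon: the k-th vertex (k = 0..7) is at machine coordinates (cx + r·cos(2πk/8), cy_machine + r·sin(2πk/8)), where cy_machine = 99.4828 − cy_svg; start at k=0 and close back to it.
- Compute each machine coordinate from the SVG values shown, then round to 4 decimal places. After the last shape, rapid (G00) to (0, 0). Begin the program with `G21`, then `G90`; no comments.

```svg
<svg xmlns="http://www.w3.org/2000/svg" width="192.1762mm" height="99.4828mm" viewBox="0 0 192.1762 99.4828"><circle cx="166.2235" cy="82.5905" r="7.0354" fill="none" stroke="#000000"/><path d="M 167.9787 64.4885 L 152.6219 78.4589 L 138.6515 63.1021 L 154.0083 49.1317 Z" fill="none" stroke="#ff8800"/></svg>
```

viewBox `0 0 192.1762 99.4828` with mm width/height → 1 unit = 1 mm. Flip: y_m = 99.4828 − y_svg.

**Shape 1** — `<circle>` circle, stroke `#000000` → cut (S754, F1651). Machine vertices: (173.2589,16.8923) → (171.1983,21.8671) → (166.2235,23.9277) → (161.2487,21.8671) → (159.1881,16.8923) → (161.2487,11.9175) → (166.2235,9.8569) → (171.1983,11.9175) → (173.2589,16.8923). Closed: final G1 returns to the first vertex.

**Shape 2** — `<path>` regular polygon, stroke `#ff8800` → score (S461, F1566). Machine vertices: (167.9787,34.9943) → (152.6219,21.0239) → (138.6515,36.3807) → (154.0083,50.3511) → (167.9787,34.9943). Closed: final G1 returns to the first vertex.

G21
G90
G00 X173.2589 Y16.8923
M3 S754
G01 X171.1983 Y21.8671 F1651
G01 X166.2235 Y23.9277
G01 X161.2487 Y21.8671
G01 X159.1881 Y16.8923
G01 X161.2487 Y11.9175
G01 X166.2235 Y9.8569
G01 X171.1983 Y11.9175
G01 X173.2589 Y16.8923
M5
G00 X167.9787 Y34.9943
M3 S461
G01 X152.6219 Y21.0239 F1566
G01 X138.6515 Y36.3807
G01 X154.0083 Y50.3511
G01 X167.9787 Y34.9943
M5
G00 X0.0000 Y0.0000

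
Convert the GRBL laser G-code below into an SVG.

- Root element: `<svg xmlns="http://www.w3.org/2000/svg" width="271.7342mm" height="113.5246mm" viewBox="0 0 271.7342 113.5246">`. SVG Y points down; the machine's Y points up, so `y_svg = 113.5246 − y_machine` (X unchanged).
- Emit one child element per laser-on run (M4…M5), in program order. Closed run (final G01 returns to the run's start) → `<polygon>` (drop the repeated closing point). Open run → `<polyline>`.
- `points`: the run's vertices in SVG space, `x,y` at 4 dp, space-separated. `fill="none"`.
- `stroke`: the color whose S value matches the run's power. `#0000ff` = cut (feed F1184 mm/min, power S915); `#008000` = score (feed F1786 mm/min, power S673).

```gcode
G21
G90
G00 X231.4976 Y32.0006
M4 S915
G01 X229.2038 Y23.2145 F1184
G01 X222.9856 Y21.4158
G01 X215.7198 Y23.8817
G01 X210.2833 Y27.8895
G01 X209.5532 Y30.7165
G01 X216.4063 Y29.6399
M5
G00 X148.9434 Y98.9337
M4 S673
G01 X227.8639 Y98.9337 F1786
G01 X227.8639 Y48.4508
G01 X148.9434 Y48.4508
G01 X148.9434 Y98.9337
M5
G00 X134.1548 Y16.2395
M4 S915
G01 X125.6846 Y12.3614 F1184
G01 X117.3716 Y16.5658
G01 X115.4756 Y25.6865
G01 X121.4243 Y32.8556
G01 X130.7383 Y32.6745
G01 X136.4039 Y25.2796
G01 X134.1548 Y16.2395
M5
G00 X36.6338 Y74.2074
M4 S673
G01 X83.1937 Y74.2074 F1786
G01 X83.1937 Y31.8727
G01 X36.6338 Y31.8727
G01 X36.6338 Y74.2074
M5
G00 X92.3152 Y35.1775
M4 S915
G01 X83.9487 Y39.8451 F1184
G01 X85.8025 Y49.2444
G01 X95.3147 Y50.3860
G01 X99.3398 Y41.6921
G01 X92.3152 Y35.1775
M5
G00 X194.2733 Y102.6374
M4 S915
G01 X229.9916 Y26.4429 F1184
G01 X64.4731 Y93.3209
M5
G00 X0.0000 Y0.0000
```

Machine Y-up, SVG Y-down with viewBox height 113.5246, so y_svg = 113.5246 − y_machine; X carries over.

Run 1: the run's S915 means `#0000ff` (cut). The run is open, so emit a `<polyline>` with points (Y-flipped): 231.4976,81.5240 229.2038,90.3101 222.9856,92.1088 215.7198,89.6429 210.2833,85.6351 209.5532,82.8081 216.4063,83.8847.

Run 2: the run's S673 means `#008000` (score). The run returns to its start, so emit a `<polygon>` with points (Y-flipped): 148.9434,14.5909 227.8639,14.5909 227.8639,65.0738 148.9434,65.0738.

Run 3: power S915 maps to stroke `#0000ff` (cut). The run returns to its start, so emit a `<polygon>` with points (Y-flipped): 134.1548,97.2851 125.6846,101.1632 117.3716,96.9588 115.4756,87.8381 121.4243,80.6690 130.7383,80.8501 136.4039,88.2450.

Run 4: S673 ⇒ score layer `#008000`. The run returns to its start, so emit a `<polygon>` with points (Y-flipped): 36.6338,39.3172 83.1937,39.3172 83.1937,81.6519 36.6338,81.6519.

Run 5: power S915 maps to stroke `#0000ff` (cut). The run returns to its start, so emit a `<polygon>` with points (Y-flipped): 92.3152,78.3471 83.9487,73.6795 85.8025,64.2802 95.3147,63.1386 99.3398,71.8325.

Run 6: S915 ⇒ cut layer `#0000ff`. The run is open, so emit a `<polyline>` with points (Y-flipped): 194.2733,10.8872 229.9916,87.0817 64.4731,20.2037.

<svg xmlns="http://www.w3.org/2000/svg" width="271.7342mm" height="113.5246mm" viewBox="0 0 271.7342 113.5246">
  <polyline points="231.4976,81.5240 229.2038,90.3101 222.9856,92.1088 215.7198,89.6429 210.2833,85.6351 209.5532,82.8081 216.4063,83.8847" fill="none" stroke="#0000ff"/>
  <polygon points="148.9434,14.5909 227.8639,14.5909 227.8639,65.0738 148.9434,65.0738" fill="none" stroke="#008000"/>
  <polygon points="134.1548,97.2851 125.6846,101.1632 117.3716,96.9588 115.4756,87.8381 121.4243,80.6690 130.7383,80.8501 136.4039,88.2450" fill="none" stroke="#0000ff"/>
  <polygon points="36.6338,39.3172 83.1937,39.3172 83.1937,81.6519 36.6338,81.6519" fill="none" stroke="#008000"/>
  <polygon points="92.3152,78.3471 83.9487,73.6795 85.8025,64.2802 95.3147,63.1386 99.3398,71.8325" fill="none" stroke="#0000ff"/>
  <polyline points="194.2733,10.8872 229.9916,87.0817 64.4731,20.2037" fill="none" stroke="#0000ff"/>
</svg>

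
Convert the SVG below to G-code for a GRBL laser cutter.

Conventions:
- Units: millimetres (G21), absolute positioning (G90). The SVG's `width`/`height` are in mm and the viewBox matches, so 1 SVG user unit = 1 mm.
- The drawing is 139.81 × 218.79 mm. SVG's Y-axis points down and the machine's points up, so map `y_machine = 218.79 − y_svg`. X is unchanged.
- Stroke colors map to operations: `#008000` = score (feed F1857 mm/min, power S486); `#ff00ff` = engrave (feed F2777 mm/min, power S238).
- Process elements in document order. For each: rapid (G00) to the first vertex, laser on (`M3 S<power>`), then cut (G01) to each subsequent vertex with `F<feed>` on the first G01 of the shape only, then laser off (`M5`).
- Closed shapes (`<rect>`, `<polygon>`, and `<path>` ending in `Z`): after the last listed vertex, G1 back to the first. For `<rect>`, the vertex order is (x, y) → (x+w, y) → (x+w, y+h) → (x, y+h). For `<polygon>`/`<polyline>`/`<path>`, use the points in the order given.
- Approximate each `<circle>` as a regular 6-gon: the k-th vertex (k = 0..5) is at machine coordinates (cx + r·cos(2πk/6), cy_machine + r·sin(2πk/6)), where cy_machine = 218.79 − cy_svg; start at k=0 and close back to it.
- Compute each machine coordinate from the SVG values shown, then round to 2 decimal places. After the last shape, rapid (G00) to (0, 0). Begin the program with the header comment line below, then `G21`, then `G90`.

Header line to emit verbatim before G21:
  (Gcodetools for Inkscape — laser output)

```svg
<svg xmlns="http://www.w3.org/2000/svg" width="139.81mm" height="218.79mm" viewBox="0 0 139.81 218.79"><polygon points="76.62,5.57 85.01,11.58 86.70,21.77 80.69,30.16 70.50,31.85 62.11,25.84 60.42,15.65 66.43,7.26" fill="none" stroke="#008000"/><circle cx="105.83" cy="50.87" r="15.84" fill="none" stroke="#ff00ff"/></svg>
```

(Gcodetools for Inkscape — laser output)
G21
G90
G00 X76.62 Y213.22
M3 S486
G01 X85.01 Y207.21 F1857
G01 X86.70 Y197.02
G01 X80.69 Y188.63
G01 X70.50 Y186.94
G01 X62.11 Y192.95
G01 X60.42 Y203.14
G01 X66.43 Y211.53
G01 X76.62 Y213.22
M5
G00 X121.67 Y167.92
M3 S238
G01 X113.75 Y181.64 F2777
G01 X97.91 Y181.64
G01 X89.99 Y167.92
G01 X97.91 Y154.20
G01 X113.75 Y154.20
G01 X121.67 Y167.92
M5
G00 X0.00 Y0.00

viewBox `0 0 139.81 218.79` with mm width/height → 1 unit = 1 mm. Flip: y_m = 218.79 − y_svg.

**Shape 1** — `<polygon>` regular polygon, stroke `#008000` → score (S486, F1857). Machine vertices: (76.62,213.22) → (85.01,207.21) → (86.70,197.02) → (80.69,188.63) → (70.50,186.94) → (62.11,192.95) → (60.42,203.14) → (66.43,211.53) → (76.62,213.22). Closed: final G1 returns to the first vertex.

**Shape 2** — `<circle>` circle, stroke `#ff00ff` → engrave (S238, F2777). Machine vertices: (121.67,167.92) → (113.75,181.64) → (97.91,181.64) → (89.99,167.92) → (97.91,154.20) → (113.75,154.20) → (121.67,167.92). Closed: final G1 returns to the first vertex.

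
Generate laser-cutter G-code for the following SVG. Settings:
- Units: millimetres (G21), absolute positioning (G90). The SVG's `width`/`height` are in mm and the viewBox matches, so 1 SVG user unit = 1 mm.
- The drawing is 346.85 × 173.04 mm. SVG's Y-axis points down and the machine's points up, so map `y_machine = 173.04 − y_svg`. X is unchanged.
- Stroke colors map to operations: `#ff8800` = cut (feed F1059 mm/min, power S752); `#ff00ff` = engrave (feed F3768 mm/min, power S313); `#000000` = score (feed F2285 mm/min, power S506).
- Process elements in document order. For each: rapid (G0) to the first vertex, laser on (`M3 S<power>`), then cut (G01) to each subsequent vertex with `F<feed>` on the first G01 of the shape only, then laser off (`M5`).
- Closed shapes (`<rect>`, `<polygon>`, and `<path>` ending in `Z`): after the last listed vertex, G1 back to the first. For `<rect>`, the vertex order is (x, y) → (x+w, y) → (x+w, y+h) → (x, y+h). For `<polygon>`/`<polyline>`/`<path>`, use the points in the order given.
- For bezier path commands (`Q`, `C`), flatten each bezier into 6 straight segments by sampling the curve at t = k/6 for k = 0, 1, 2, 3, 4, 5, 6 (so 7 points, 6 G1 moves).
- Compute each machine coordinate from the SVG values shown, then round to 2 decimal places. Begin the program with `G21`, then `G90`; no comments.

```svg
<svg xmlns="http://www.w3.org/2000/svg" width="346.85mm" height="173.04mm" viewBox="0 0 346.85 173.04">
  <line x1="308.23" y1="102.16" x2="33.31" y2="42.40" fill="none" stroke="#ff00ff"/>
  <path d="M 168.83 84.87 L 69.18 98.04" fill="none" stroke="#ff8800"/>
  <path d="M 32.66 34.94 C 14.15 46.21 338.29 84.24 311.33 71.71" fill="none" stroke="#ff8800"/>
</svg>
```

1 u = 1 mm; y_m = 173.04 − y.

[1] `<line>` line segment, #ff00ff→engrave S313 F3768: (308.23,70.88) → (33.31,130.64)

[2] `<path>` line segment, #ff8800→cut S752 F1059: (168.83,88.17) → (69.18,75.00)

[3] `<path>` cubic bezier, #ff8800→cut S752 F1059: (32.66,138.10) → (48.75,130.59) → (102.67,120.77) → (175.16,110.79) → (246.95,102.79) → (298.76,98.92) → (311.33,101.33)

G21
G90
G0 X308.23 Y70.88
M3 S313
G01 X33.31 Y130.64 F3768
M5
G0 X168.83 Y88.17
M3 S752
G01 X69.18 Y75.00 F1059
M5
G0 X32.66 Y138.10
M3 S752
G01 X48.75 Y130.59 F1059
G01 X102.67 Y120.77
G01 X175.16 Y110.79
G01 X246.95 Y102.79
G01 X298.76 Y98.92
G01 X311.33 Y101.33
M5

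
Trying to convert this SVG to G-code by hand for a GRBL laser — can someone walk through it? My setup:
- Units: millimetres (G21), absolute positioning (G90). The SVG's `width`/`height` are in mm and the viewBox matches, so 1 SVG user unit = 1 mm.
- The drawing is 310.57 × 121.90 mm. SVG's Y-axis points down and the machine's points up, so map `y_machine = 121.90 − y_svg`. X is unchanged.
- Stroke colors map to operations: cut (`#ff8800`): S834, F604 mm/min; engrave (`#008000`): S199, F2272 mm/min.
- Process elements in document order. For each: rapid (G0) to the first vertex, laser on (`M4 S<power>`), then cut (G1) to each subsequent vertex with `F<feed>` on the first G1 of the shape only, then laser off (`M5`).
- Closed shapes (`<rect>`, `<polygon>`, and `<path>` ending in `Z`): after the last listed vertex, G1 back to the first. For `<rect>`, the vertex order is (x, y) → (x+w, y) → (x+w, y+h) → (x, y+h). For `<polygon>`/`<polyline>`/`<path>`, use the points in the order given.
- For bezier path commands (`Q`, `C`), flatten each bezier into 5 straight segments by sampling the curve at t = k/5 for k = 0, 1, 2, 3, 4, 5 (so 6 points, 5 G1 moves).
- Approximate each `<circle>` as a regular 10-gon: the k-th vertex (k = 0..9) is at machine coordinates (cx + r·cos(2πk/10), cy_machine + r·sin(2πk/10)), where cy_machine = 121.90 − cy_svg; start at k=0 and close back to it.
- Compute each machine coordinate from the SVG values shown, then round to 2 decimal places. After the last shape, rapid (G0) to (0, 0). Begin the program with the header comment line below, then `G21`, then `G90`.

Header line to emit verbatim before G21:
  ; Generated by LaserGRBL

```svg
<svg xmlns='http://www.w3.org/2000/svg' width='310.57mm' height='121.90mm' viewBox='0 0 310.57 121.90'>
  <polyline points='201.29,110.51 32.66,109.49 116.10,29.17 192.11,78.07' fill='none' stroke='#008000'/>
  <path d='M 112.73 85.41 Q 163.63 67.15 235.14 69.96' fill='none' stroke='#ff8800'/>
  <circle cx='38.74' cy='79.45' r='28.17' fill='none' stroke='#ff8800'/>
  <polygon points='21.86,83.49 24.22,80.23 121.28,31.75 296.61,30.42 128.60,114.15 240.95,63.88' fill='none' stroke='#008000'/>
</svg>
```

; Generated by LaserGRBL
G21
G90
G0 X201.29 Y11.39
M4 S199
G1 X32.66 Y12.41 F2272
G1 X116.10 Y92.73
G1 X192.11 Y43.83
M5
G0 X112.73 Y36.49
M4 S834
G1 X133.91 Y42.95 F604
G1 X156.75 Y47.73
G1 X181.23 Y50.82
G1 X207.36 Y52.22
G1 X235.14 Y51.94
M5
G0 X66.91 Y42.45
M4 S834
G1 X61.53 Y59.01 F604
G1 X47.45 Y69.24
G1 X30.03 Y69.24
G1 X15.95 Y59.01
G1 X10.57 Y42.45
G1 X15.95 Y25.89
G1 X30.03 Y15.66
G1 X47.45 Y15.66
G1 X61.53 Y25.89
G1 X66.91 Y42.45
M5
G0 X21.86 Y38.41
M4 S199
G1 X24.22 Y41.67 F2272
G1 X121.28 Y90.15
G1 X296.61 Y91.48
G1 X128.60 Y7.75
G1 X240.95 Y58.02
G1 X21.86 Y38.41
M5
G0 X0.00 Y0.00

Since the viewBox matches the mm dimensions, user units are millimetres directly. The only transform is the Y-flip y_m = 121.90 − y_svg.

Shape 1 is a open polyline drawn with `<polyline>`. Its stroke #008000 means engrave at S199, F2272. After flipping Y the toolpath is (201.29,11.39) → (32.66,12.41) → (116.10,92.73) → (192.11,43.83).

Shape 2 is a quadratic bezier drawn with `<path>`. Its stroke #ff8800 means cut at S834, F604. After flipping Y the toolpath is (112.73,36.49) → (133.91,42.95) → (156.75,47.73) → (181.23,50.82) → (207.36,52.22) → (235.14,51.94).

Shape 3 is a circle drawn with `<circle>`. Its stroke #ff8800 means cut at S834, F604. After flipping Y the toolpath is (66.91,42.45) → (61.53,59.01) → (47.45,69.24) → (30.03,69.24) → (15.95,59.01) → (10.57,42.45) → (15.95,25.89) → (30.03,15.66) → (47.45,15.66) → (61.53,25.89) → (66.91,42.45), returning to the start.

Shape 4 is a closed polygon drawn with `<polygon>`. Its stroke #008000 means engrave at S199, F2272. After flipping Y the toolpath is (21.86,38.41) → (24.22,41.67) → (121.28,90.15) → (296.61,91.48) → (128.60,7.75) → (240.95,58.02) → (21.86,38.41), returning to the start.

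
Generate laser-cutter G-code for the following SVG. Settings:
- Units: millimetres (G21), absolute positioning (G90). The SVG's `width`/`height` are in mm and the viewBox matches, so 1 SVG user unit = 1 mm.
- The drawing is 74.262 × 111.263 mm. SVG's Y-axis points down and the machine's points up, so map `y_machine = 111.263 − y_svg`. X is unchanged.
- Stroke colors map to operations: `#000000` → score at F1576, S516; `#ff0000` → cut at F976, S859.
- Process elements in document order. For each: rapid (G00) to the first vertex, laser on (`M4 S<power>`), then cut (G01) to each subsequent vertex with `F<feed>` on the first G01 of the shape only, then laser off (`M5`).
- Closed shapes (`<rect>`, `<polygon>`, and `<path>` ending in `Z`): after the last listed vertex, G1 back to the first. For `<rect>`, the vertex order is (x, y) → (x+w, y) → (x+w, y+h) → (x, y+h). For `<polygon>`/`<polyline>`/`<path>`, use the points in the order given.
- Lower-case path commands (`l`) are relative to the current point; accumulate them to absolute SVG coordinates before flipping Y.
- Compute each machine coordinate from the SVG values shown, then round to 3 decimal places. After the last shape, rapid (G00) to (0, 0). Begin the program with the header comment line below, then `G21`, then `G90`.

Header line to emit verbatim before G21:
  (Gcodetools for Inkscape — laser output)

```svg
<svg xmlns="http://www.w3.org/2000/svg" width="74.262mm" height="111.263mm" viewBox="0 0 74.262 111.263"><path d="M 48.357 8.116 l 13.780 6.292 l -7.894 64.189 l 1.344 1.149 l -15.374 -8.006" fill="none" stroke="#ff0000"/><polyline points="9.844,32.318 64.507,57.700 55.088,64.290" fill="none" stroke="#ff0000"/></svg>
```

Since the viewBox matches the mm dimensions, user units are millimetres directly. The only transform is the Y-flip y_m = 111.263 − y_svg.

Shape 1 is a open polyline drawn with `<path>`. Its stroke #ff0000 means cut at S859, F976. After flipping Y the toolpath is (48.357,103.147) → (62.137,96.855) → (54.243,32.666) → (55.587,31.517) → (40.213,39.523).

Shape 2 is a open polyline drawn with `<polyline>`. Its stroke #ff0000 means cut at S859, F976. After flipping Y the toolpath is (9.844,78.945) → (64.507,53.563) → (55.088,46.973).

(Gcodetools for Inkscape — laser output)
G21
G90
G00 X48.357 Y103.147
M4 S859
G01 X62.137 Y96.855 F976
G01 X54.243 Y32.666
G01 X55.587 Y31.517
G01 X40.213 Y39.523
M5
G00 X9.844 Y78.945
M4 S859
G01 X64.507 Y53.563 F976
G01 X55.088 Y46.973
M5
G00 X0.000 Y0.000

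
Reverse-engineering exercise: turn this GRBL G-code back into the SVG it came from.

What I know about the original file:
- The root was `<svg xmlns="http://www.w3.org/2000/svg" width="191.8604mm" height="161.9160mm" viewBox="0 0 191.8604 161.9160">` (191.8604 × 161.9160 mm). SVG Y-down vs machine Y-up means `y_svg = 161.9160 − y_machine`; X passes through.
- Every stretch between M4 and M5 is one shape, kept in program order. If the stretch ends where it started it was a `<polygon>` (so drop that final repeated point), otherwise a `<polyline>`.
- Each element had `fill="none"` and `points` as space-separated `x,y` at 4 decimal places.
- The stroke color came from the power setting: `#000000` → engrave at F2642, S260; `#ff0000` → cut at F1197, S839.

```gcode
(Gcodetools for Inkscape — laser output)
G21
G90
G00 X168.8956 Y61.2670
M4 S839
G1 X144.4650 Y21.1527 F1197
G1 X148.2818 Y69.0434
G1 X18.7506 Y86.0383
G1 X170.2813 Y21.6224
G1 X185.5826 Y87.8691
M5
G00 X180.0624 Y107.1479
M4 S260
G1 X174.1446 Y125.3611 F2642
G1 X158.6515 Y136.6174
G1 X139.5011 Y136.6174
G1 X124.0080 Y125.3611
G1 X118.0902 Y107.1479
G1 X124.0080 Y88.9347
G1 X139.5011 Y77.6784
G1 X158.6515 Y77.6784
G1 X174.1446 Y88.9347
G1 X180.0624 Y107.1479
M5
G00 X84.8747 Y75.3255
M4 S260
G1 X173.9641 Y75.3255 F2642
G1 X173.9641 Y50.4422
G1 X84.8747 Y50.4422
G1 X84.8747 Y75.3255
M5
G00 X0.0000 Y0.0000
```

y_svg = 161.9160 − y_m.

[1] S839→`#ff0000` (cut); open run; points: 168.8956,100.6490 144.4650,140.7633 148.2818,92.8726 18.7506,75.8777 170.2813,140.2936 185.5826,74.0469

[2] S260→`#000000` (engrave); closed run; points: 180.0624,54.7681 174.1446,36.5549 158.6515,25.2986 139.5011,25.2986 124.0080,36.5549 118.0902,54.7681 124.0080,72.9813 139.5011,84.2376 158.6515,84.2376 174.1446,72.9813

[3] S260→`#000000` (engrave); closed run; points: 84.8747,86.5905 173.9641,86.5905 173.9641,111.4738 84.8747,111.4738

<svg xmlns="http://www.w3.org/2000/svg" width="191.8604mm" height="161.9160mm" viewBox="0 0 191.8604 161.9160">
  <polyline points="168.8956,100.6490 144.4650,140.7633 148.2818,92.8726 18.7506,75.8777 170.2813,140.2936 185.5826,74.0469" fill="none" stroke="#ff0000"/>
  <polygon points="180.0624,54.7681 174.1446,36.5549 158.6515,25.2986 139.5011,25.2986 124.0080,36.5549 118.0902,54.7681 124.0080,72.9813 139.5011,84.2376 158.6515,84.2376 174.1446,72.9813" fill="none" stroke="#000000"/>
  <polygon points="84.8747,86.5905 173.9641,86.5905 173.9641,111.4738 84.8747,111.4738" fill="none" stroke="#000000"/>
</svg>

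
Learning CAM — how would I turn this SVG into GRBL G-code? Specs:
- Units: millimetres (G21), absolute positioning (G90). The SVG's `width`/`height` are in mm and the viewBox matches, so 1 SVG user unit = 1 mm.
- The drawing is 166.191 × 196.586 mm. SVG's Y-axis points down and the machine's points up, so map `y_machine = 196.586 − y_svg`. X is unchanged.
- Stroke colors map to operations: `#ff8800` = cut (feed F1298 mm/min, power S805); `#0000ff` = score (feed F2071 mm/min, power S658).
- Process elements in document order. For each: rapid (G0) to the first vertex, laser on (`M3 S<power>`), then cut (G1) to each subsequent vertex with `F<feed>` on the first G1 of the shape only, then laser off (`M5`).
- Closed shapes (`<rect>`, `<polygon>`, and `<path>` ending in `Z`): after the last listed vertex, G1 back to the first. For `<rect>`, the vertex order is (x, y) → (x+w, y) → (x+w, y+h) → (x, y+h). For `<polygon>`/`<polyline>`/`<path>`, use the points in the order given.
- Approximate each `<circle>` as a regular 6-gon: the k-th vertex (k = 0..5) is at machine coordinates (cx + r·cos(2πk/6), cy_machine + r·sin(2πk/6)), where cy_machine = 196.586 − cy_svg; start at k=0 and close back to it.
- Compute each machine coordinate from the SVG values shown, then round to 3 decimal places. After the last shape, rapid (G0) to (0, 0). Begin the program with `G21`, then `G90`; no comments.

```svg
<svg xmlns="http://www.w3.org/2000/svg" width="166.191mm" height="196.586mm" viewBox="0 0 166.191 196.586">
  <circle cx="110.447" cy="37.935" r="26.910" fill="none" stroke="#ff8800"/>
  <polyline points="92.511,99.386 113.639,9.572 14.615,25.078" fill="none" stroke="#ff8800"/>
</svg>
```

G21
G90
G0 X137.357 Y158.651
M3 S805
G1 X123.902 Y181.956 F1298
G1 X96.992 Y181.956
G1 X83.537 Y158.651
G1 X96.992 Y135.346
G1 X123.902 Y135.346
G1 X137.357 Y158.651
M5
G0 X92.511 Y97.200
M3 S805
G1 X113.639 Y187.014 F1298
G1 X14.615 Y171.508
M5
G0 X0.000 Y0.000

Since the viewBox matches the mm dimensions, user units are millimetres directly. The only transform is the Y-flip y_m = 196.586 − y_svg.

Shape 1 is a circle drawn with `<circle>`. Its stroke #ff8800 means cut at S805, F1298. After flipping Y the toolpath is (137.357,158.651) → (123.902,181.956) → (96.992,181.956) → (83.537,158.651) → (96.992,135.346) → (123.902,135.346) → (137.357,158.651), returning to the start.

Shape 2 is a open polyline drawn with `<polyline>`. Its stroke #ff8800 means cut at S805, F1298. After flipping Y the toolpath is (92.511,97.200) → (113.639,187.014) → (14.615,171.508).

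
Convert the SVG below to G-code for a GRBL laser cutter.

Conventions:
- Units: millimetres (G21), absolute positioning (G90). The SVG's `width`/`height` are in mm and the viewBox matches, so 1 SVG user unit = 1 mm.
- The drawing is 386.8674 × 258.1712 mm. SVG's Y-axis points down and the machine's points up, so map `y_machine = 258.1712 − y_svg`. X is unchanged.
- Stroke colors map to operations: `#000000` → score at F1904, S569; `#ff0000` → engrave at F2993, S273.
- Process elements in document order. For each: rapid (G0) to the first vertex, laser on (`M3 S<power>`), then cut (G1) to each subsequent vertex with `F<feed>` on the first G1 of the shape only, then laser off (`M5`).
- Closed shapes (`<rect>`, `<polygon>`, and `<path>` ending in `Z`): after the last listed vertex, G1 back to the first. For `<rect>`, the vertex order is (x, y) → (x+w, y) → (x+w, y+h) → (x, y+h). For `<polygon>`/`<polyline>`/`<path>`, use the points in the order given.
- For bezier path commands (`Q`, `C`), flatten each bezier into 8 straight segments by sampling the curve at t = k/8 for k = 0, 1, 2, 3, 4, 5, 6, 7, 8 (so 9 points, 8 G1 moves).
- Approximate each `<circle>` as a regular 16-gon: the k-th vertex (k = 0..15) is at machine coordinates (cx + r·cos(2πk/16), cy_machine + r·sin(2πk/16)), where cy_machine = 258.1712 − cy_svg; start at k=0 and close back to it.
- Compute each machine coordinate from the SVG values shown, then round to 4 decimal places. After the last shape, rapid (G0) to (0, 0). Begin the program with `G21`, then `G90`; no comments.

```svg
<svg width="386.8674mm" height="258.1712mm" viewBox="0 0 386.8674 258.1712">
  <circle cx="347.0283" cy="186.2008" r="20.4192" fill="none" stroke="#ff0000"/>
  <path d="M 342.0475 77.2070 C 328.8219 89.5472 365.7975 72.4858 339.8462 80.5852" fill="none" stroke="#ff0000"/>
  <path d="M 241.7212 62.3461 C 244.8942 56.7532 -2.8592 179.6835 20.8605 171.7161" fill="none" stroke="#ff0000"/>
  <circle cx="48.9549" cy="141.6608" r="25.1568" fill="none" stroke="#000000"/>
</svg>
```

1 u = 1 mm; y_m = 258.1712 − y.

[1] `<circle>` circle, #ff0000→engrave S273 F2993: (367.4475,71.9704) → (365.8932,79.7845) → (361.4669,86.4090) → (354.8424,90.8353) → (347.0283,92.3896) → (339.2142,90.8353) → (332.5897,86.4090) → (328.1634,79.7845) → (326.6091,71.9704) → (328.1634,64.1563) → (332.5897,57.5318) → (339.2142,53.1055) → (347.0283,51.5512) → (354.8424,53.1055) → (361.4669,57.5318) → (365.8932,64.1563) → (367.4475,71.9704) (closed)

[2] `<path>` cubic bezier, #ff0000→engrave S273 F2993: (342.0475,180.9642) → (339.2201,177.6083) → (339.7734,176.3693) → (342.3816,176.6080) → (345.7190,177.6848) → (348.4599,178.9604) → (349.2785,179.7954) → (346.8492,179.5504) → (339.8462,177.5860)

[3] `<path>` cubic bezier, #ff0000→engrave S273 F2993: (241.7212,195.8251) → (232.1692,192.4046) → (205.2147,179.9751) → (166.9797,161.5768) → (123.5858,140.2497) → (81.1551,119.0338) → (45.8094,100.9694) → (23.6706,89.0965) → (20.8605,86.4551)

[4] `<circle>` circle, #000000→score S569 F1904: (74.1117,116.5104) → (72.1968,126.1375) → (66.7434,134.2989) → (58.5820,139.7523) → (48.9549,141.6672) → (39.3278,139.7523) → (31.1664,134.2989) → (25.7130,126.1375) → (23.7981,116.5104) → (25.7130,106.8833) → (31.1664,98.7219) → (39.3278,93.2685) → (48.9549,91.3536) → (58.5820,93.2685) → (66.7434,98.7219) → (72.1968,106.8833) → (74.1117,116.5104) (closed)

G21
G90
G0 X367.4475 Y71.9704
M3 S273
G1 X365.8932 Y79.7845 F2993
G1 X361.4669 Y86.4090
G1 X354.8424 Y90.8353
G1 X347.0283 Y92.3896
G1 X339.2142 Y90.8353
G1 X332.5897 Y86.4090
G1 X328.1634 Y79.7845
G1 X326.6091 Y71.9704
G1 X328.1634 Y64.1563
G1 X332.5897 Y57.5318
G1 X339.2142 Y53.1055
G1 X347.0283 Y51.5512
G1 X354.8424 Y53.1055
G1 X361.4669 Y57.5318
G1 X365.8932 Y64.1563
G1 X367.4475 Y71.9704
M5
G0 X342.0475 Y180.9642
M3 S273
G1 X339.2201 Y177.6083 F2993
G1 X339.7734 Y176.3693
G1 X342.3816 Y176.6080
G1 X345.7190 Y177.6848
G1 X348.4599 Y178.9604
G1 X349.2785 Y179.7954
G1 X346.8492 Y179.5504
G1 X339.8462 Y177.5860
M5
G0 X241.7212 Y195.8251
M3 S273
G1 X232.1692 Y192.4046 F2993
G1 X205.2147 Y179.9751
G1 X166.9797 Y161.5768
G1 X123.5858 Y140.2497
G1 X81.1551 Y119.0338
G1 X45.8094 Y100.9694
G1 X23.6706 Y89.0965
G1 X20.8605 Y86.4551
M5
G0 X74.1117 Y116.5104
M3 S569
G1 X72.1968 Y126.1375 F1904
G1 X66.7434 Y134.2989
G1 X58.5820 Y139.7523
G1 X48.9549 Y141.6672
G1 X39.3278 Y139.7523
G1 X31.1664 Y134.2989
G1 X25.7130 Y126.1375
G1 X23.7981 Y116.5104
G1 X25.7130 Y106.8833
G1 X31.1664 Y98.7219
G1 X39.3278 Y93.2685
G1 X48.9549 Y91.3536
G1 X58.5820 Y93.2685
G1 X66.7434 Y98.7219
G1 X72.1968 Y106.8833
G1 X74.1117 Y116.5104
M5
G0 X0.0000 Y0.0000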